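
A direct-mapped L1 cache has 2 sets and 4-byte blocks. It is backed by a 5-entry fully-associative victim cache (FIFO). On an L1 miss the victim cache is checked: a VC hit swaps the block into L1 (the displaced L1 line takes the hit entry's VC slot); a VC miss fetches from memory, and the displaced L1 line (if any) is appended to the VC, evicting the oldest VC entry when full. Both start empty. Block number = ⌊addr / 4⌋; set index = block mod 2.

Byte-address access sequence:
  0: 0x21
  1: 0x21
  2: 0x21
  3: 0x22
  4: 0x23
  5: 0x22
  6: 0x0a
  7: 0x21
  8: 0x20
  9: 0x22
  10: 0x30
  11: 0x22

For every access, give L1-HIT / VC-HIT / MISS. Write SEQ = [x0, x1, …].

SEQ = [MISS, L1-HIT, L1-HIT, L1-HIT, L1-HIT, L1-HIT, MISS, VC-HIT, L1-HIT, L1-HIT, MISS, VC-HIT]

0: 0x21 (blk 8, set 0) → MISS  vc=[]
1: 0x21 (blk 8, set 0) → L1-HIT  vc=[]
2: 0x21 (blk 8, set 0) → L1-HIT  vc=[]
3: 0x22 (blk 8, set 0) → L1-HIT  vc=[]
4: 0x23 (blk 8, set 0) → L1-HIT  vc=[]
5: 0x22 (blk 8, set 0) → L1-HIT  vc=[]
6: 0xa (blk 2, set 0) → MISS  vc=[8]
7: 0x21 (blk 8, set 0) → VC-HIT  vc=[2]
8: 0x20 (blk 8, set 0) → L1-HIT  vc=[2]
9: 0x22 (blk 8, set 0) → L1-HIT  vc=[2]
10: 0x30 (blk 12, set 0) → MISS  vc=[2, 8]
11: 0x22 (blk 8, set 0) → VC-HIT  vc=[2, 12]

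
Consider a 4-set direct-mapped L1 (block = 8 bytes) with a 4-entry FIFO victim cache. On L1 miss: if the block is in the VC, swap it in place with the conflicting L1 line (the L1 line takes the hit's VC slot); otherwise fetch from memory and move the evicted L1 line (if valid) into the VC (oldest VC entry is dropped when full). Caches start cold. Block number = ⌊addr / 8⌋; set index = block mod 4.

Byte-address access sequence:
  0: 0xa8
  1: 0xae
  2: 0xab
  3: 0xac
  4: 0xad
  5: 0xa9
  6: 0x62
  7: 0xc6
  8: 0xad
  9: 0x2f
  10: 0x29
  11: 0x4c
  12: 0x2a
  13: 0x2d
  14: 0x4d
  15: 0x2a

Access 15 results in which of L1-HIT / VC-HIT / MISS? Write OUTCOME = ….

OUTCOME = VC-HIT

#0 0xa8→b21/s1 MISS; vc=[]
#1 0xae→b21/s1 L1-HIT; vc=[]
#2 0xab→b21/s1 L1-HIT; vc=[]
#3 0xac→b21/s1 L1-HIT; vc=[]
#4 0xad→b21/s1 L1-HIT; vc=[]
#5 0xa9→b21/s1 L1-HIT; vc=[]
#6 0x62→b12/s0 MISS; vc=[]
#7 0xc6→b24/s0 MISS; vc=[12]
#8 0xad→b21/s1 L1-HIT; vc=[12]
#9 0x2f→b5/s1 MISS; vc=[12,21]
#10 0x29→b5/s1 L1-HIT; vc=[12,21]
#11 0x4c→b9/s1 MISS; vc=[12,21,5]
#12 0x2a→b5/s1 VC-HIT; vc=[12,21,9]
#13 0x2d→b5/s1 L1-HIT; vc=[12,21,9]
#14 0x4d→b9/s1 VC-HIT; vc=[12,21,5]
#15 0x2a→b5/s1 VC-HIT; vc=[12,21,9]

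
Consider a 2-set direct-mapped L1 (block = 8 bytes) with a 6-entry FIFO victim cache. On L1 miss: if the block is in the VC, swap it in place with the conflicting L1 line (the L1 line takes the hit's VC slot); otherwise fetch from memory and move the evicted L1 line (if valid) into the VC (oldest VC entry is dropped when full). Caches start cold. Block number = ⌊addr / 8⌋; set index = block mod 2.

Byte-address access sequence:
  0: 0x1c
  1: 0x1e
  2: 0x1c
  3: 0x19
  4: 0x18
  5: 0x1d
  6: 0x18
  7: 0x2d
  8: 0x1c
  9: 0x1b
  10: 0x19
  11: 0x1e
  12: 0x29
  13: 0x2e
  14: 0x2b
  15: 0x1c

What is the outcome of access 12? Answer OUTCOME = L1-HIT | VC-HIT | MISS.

OUTCOME = VC-HIT

#0 0x1c→b3/s1 MISS; vc=[]
#1 0x1e→b3/s1 L1-HIT; vc=[]
#2 0x1c→b3/s1 L1-HIT; vc=[]
#3 0x19→b3/s1 L1-HIT; vc=[]
#4 0x18→b3/s1 L1-HIT; vc=[]
#5 0x1d→b3/s1 L1-HIT; vc=[]
#6 0x18→b3/s1 L1-HIT; vc=[]
#7 0x2d→b5/s1 MISS; vc=[3]
#8 0x1c→b3/s1 VC-HIT; vc=[5]
#9 0x1b→b3/s1 L1-HIT; vc=[5]
#10 0x19→b3/s1 L1-HIT; vc=[5]
#11 0x1e→b3/s1 L1-HIT; vc=[5]
#12 0x29→b5/s1 VC-HIT; vc=[3]
#13 0x2e→b5/s1 L1-HIT; vc=[3]
#14 0x2b→b5/s1 L1-HIT; vc=[3]
#15 0x1c→b3/s1 VC-HIT; vc=[5]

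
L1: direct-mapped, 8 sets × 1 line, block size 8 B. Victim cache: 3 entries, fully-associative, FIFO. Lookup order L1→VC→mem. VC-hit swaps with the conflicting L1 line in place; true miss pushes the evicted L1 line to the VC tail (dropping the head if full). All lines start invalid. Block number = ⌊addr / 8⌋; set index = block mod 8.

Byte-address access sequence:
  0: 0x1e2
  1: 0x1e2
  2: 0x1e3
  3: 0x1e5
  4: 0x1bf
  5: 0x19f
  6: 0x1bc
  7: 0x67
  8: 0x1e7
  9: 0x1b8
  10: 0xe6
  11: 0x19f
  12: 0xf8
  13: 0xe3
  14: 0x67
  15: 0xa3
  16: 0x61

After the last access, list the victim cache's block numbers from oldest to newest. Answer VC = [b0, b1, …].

  [0] addr=0x1e2 blk=60 s=4: MISS | VC []
  [1] addr=0x1e2 blk=60 s=4: L1-HIT | VC []
  [2] addr=0x1e3 blk=60 s=4: L1-HIT | VC []
  [3] addr=0x1e5 blk=60 s=4: L1-HIT | VC []
  [4] addr=0x1bf blk=55 s=7: MISS | VC []
  [5] addr=0x19f blk=51 s=3: MISS | VC []
  [6] addr=0x1bc blk=55 s=7: L1-HIT | VC []
  [7] addr=0x67 blk=12 s=4: MISS | VC [60]
  [8] addr=0x1e7 blk=60 s=4: VC-HIT | VC [12]
  [9] addr=0x1b8 blk=55 s=7: L1-HIT | VC [12]
  [10] addr=0xe6 blk=28 s=4: MISS | VC [12, 60]
  [11] addr=0x19f blk=51 s=3: L1-HIT | VC [12, 60]
  [12] addr=0xf8 blk=31 s=7: MISS | VC [12, 60, 55]
  [13] addr=0xe3 blk=28 s=4: L1-HIT | VC [12, 60, 55]
  [14] addr=0x67 blk=12 s=4: VC-HIT | VC [28, 60, 55]
  [15] addr=0xa3 blk=20 s=4: MISS | VC [60, 55, 12]
  [16] addr=0x61 blk=12 s=4: VC-HIT | VC [60, 55, 20]

VC = [60, 55, 20]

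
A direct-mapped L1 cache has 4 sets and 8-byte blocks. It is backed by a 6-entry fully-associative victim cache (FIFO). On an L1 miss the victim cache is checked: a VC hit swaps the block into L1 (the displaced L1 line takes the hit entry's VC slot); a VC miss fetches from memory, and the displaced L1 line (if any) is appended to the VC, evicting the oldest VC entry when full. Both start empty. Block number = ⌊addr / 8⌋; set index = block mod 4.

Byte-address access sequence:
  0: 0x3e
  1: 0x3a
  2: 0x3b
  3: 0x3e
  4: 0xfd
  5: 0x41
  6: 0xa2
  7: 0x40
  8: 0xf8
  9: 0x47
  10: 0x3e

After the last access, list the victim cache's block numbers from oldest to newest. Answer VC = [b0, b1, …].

0: 0x3e (blk 7, set 3) → MISS  vc=[]
1: 0x3a (blk 7, set 3) → L1-HIT  vc=[]
2: 0x3b (blk 7, set 3) → L1-HIT  vc=[]
3: 0x3e (blk 7, set 3) → L1-HIT  vc=[]
4: 0xfd (blk 31, set 3) → MISS  vc=[7]
5: 0x41 (blk 8, set 0) → MISS  vc=[7]
6: 0xa2 (blk 20, set 0) → MISS  vc=[7, 8]
7: 0x40 (blk 8, set 0) → VC-HIT  vc=[7, 20]
8: 0xf8 (blk 31, set 3) → L1-HIT  vc=[7, 20]
9: 0x47 (blk 8, set 0) → L1-HIT  vc=[7, 20]
10: 0x3e (blk 7, set 3) → VC-HIT  vc=[31, 20]

VC = [31, 20]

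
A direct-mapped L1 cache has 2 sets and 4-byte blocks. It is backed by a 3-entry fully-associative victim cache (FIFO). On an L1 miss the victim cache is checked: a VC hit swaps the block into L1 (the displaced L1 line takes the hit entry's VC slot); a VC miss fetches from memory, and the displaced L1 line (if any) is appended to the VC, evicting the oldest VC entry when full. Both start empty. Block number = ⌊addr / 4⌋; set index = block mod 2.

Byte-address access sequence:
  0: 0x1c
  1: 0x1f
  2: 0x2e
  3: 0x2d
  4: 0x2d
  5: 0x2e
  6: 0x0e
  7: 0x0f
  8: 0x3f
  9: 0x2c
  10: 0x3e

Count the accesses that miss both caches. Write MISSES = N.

MISSES = 4

#0 0x1c→b7/s1 MISS; vc=[]
#1 0x1f→b7/s1 L1-HIT; vc=[]
#2 0x2e→b11/s1 MISS; vc=[7]
#3 0x2d→b11/s1 L1-HIT; vc=[7]
#4 0x2d→b11/s1 L1-HIT; vc=[7]
#5 0x2e→b11/s1 L1-HIT; vc=[7]
#6 0xe→b3/s1 MISS; vc=[7,11]
#7 0xf→b3/s1 L1-HIT; vc=[7,11]
#8 0x3f→b15/s1 MISS; vc=[7,11,3]
#9 0x2c→b11/s1 VC-HIT; vc=[7,15,3]
#10 0x3e→b15/s1 VC-HIT; vc=[7,11,3]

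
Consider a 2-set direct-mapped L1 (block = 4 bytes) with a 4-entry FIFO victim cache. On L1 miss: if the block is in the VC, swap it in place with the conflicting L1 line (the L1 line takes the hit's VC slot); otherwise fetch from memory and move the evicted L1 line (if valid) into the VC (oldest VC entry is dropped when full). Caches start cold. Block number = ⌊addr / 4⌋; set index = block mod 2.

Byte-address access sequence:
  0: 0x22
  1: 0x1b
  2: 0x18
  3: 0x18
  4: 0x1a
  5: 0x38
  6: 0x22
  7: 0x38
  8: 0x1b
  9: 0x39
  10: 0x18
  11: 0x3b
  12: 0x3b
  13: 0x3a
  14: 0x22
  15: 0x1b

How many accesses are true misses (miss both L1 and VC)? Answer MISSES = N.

MISSES = 3

0: 0x22 (blk 8, set 0) → MISS  vc=[]
1: 0x1b (blk 6, set 0) → MISS  vc=[8]
2: 0x18 (blk 6, set 0) → L1-HIT  vc=[8]
3: 0x18 (blk 6, set 0) → L1-HIT  vc=[8]
4: 0x1a (blk 6, set 0) → L1-HIT  vc=[8]
5: 0x38 (blk 14, set 0) → MISS  vc=[8, 6]
6: 0x22 (blk 8, set 0) → VC-HIT  vc=[14, 6]
7: 0x38 (blk 14, set 0) → VC-HIT  vc=[8, 6]
8: 0x1b (blk 6, set 0) → VC-HIT  vc=[8, 14]
9: 0x39 (blk 14, set 0) → VC-HIT  vc=[8, 6]
10: 0x18 (blk 6, set 0) → VC-HIT  vc=[8, 14]
11: 0x3b (blk 14, set 0) → VC-HIT  vc=[8, 6]
12: 0x3b (blk 14, set 0) → L1-HIT  vc=[8, 6]
13: 0x3a (blk 14, set 0) → L1-HIT  vc=[8, 6]
14: 0x22 (blk 8, set 0) → VC-HIT  vc=[14, 6]
15: 0x1b (blk 6, set 0) → VC-HIT  vc=[14, 8]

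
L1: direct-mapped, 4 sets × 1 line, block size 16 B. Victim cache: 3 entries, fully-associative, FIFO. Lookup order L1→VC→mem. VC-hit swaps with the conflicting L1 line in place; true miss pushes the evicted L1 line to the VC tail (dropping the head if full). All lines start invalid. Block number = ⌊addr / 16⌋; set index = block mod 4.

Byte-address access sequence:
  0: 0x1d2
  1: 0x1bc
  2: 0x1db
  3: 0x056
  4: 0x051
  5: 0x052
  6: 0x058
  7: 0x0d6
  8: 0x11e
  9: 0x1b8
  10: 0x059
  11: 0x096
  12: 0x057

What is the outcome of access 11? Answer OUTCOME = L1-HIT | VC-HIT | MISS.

OUTCOME = MISS

#0 0x1d2→b29/s1 MISS; vc=[]
#1 0x1bc→b27/s3 MISS; vc=[]
#2 0x1db→b29/s1 L1-HIT; vc=[]
#3 0x56→b5/s1 MISS; vc=[29]
#4 0x51→b5/s1 L1-HIT; vc=[29]
#5 0x52→b5/s1 L1-HIT; vc=[29]
#6 0x58→b5/s1 L1-HIT; vc=[29]
#7 0xd6→b13/s1 MISS; vc=[29,5]
#8 0x11e→b17/s1 MISS; vc=[29,5,13]
#9 0x1b8→b27/s3 L1-HIT; vc=[29,5,13]
#10 0x59→b5/s1 VC-HIT; vc=[29,17,13]
#11 0x96→b9/s1 MISS; vc=[17,13,5]
#12 0x57→b5/s1 VC-HIT; vc=[17,13,9]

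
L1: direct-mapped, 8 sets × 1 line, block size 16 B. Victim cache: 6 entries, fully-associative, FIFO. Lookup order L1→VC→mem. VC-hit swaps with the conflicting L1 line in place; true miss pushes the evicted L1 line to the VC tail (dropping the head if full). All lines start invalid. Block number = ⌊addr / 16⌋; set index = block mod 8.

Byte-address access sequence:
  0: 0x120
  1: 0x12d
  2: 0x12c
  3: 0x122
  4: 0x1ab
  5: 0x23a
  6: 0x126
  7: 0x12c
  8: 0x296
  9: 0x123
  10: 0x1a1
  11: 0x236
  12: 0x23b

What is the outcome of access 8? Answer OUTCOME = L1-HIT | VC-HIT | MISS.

OUTCOME = MISS

0: 0x120 (blk 18, set 2) → MISS  vc=[]
1: 0x12d (blk 18, set 2) → L1-HIT  vc=[]
2: 0x12c (blk 18, set 2) → L1-HIT  vc=[]
3: 0x122 (blk 18, set 2) → L1-HIT  vc=[]
4: 0x1ab (blk 26, set 2) → MISS  vc=[18]
5: 0x23a (blk 35, set 3) → MISS  vc=[18]
6: 0x126 (blk 18, set 2) → VC-HIT  vc=[26]
7: 0x12c (blk 18, set 2) → L1-HIT  vc=[26]
8: 0x296 (blk 41, set 1) → MISS  vc=[26]
9: 0x123 (blk 18, set 2) → L1-HIT  vc=[26]
10: 0x1a1 (blk 26, set 2) → VC-HIT  vc=[18]
11: 0x236 (blk 35, set 3) → L1-HIT  vc=[18]
12: 0x23b (blk 35, set 3) → L1-HIT  vc=[18]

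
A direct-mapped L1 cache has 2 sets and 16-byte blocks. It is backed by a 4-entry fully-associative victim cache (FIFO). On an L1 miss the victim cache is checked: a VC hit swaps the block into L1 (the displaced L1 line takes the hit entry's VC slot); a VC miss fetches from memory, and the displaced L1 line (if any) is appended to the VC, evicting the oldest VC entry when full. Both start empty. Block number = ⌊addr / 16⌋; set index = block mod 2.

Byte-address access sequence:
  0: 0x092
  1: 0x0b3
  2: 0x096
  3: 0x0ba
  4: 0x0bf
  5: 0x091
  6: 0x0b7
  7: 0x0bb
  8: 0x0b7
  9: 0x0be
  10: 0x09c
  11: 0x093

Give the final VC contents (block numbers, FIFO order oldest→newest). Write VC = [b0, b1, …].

VC = [11]

0: 0x92 (blk 9, set 1) → MISS  vc=[]
1: 0xb3 (blk 11, set 1) → MISS  vc=[9]
2: 0x96 (blk 9, set 1) → VC-HIT  vc=[11]
3: 0xba (blk 11, set 1) → VC-HIT  vc=[9]
4: 0xbf (blk 11, set 1) → L1-HIT  vc=[9]
5: 0x91 (blk 9, set 1) → VC-HIT  vc=[11]
6: 0xb7 (blk 11, set 1) → VC-HIT  vc=[9]
7: 0xbb (blk 11, set 1) → L1-HIT  vc=[9]
8: 0xb7 (blk 11, set 1) → L1-HIT  vc=[9]
9: 0xbe (blk 11, set 1) → L1-HIT  vc=[9]
10: 0x9c (blk 9, set 1) → VC-HIT  vc=[11]
11: 0x93 (blk 9, set 1) → L1-HIT  vc=[11]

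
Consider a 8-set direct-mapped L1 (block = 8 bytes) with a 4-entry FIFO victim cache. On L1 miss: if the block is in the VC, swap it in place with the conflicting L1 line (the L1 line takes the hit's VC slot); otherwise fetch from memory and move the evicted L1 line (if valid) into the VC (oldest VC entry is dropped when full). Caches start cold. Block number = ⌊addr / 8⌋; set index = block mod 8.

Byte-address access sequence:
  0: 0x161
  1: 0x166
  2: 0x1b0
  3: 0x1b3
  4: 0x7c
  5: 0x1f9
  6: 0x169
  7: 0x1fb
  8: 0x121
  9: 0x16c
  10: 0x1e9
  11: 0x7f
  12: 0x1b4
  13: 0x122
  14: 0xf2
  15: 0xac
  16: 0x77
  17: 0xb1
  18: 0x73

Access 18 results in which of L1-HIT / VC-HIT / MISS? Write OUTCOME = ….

OUTCOME = VC-HIT

  [0] addr=0x161 blk=44 s=4: MISS | VC []
  [1] addr=0x166 blk=44 s=4: L1-HIT | VC []
  [2] addr=0x1b0 blk=54 s=6: MISS | VC []
  [3] addr=0x1b3 blk=54 s=6: L1-HIT | VC []
  [4] addr=0x7c blk=15 s=7: MISS | VC []
  [5] addr=0x1f9 blk=63 s=7: MISS | VC [15]
  [6] addr=0x169 blk=45 s=5: MISS | VC [15]
  [7] addr=0x1fb blk=63 s=7: L1-HIT | VC [15]
  [8] addr=0x121 blk=36 s=4: MISS | VC [15, 44]
  [9] addr=0x16c blk=45 s=5: L1-HIT | VC [15, 44]
  [10] addr=0x1e9 blk=61 s=5: MISS | VC [15, 44, 45]
  [11] addr=0x7f blk=15 s=7: VC-HIT | VC [63, 44, 45]
  [12] addr=0x1b4 blk=54 s=6: L1-HIT | VC [63, 44, 45]
  [13] addr=0x122 blk=36 s=4: L1-HIT | VC [63, 44, 45]
  [14] addr=0xf2 blk=30 s=6: MISS | VC [63, 44, 45, 54]
  [15] addr=0xac blk=21 s=5: MISS | VC [44, 45, 54, 61]
  [16] addr=0x77 blk=14 s=6: MISS | VC [45, 54, 61, 30]
  [17] addr=0xb1 blk=22 s=6: MISS | VC [54, 61, 30, 14]
  [18] addr=0x73 blk=14 s=6: VC-HIT | VC [54, 61, 30, 22]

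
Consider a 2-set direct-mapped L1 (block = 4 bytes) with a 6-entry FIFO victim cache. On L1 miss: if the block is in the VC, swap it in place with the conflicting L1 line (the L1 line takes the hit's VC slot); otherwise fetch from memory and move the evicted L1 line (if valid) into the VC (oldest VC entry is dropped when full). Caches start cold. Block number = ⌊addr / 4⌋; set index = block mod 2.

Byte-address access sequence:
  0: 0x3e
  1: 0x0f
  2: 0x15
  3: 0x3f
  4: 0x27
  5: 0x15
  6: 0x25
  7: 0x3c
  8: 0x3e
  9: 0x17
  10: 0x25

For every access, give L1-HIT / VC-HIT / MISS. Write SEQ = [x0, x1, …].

0: 0x3e (blk 15, set 1) → MISS  vc=[]
1: 0xf (blk 3, set 1) → MISS  vc=[15]
2: 0x15 (blk 5, set 1) → MISS  vc=[15, 3]
3: 0x3f (blk 15, set 1) → VC-HIT  vc=[5, 3]
4: 0x27 (blk 9, set 1) → MISS  vc=[5, 3, 15]
5: 0x15 (blk 5, set 1) → VC-HIT  vc=[9, 3, 15]
6: 0x25 (blk 9, set 1) → VC-HIT  vc=[5, 3, 15]
7: 0x3c (blk 15, set 1) → VC-HIT  vc=[5, 3, 9]
8: 0x3e (blk 15, set 1) → L1-HIT  vc=[5, 3, 9]
9: 0x17 (blk 5, set 1) → VC-HIT  vc=[15, 3, 9]
10: 0x25 (blk 9, set 1) → VC-HIT  vc=[15, 3, 5]

SEQ = [MISS, MISS, MISS, VC-HIT, MISS, VC-HIT, VC-HIT, VC-HIT, L1-HIT, VC-HIT, VC-HIT]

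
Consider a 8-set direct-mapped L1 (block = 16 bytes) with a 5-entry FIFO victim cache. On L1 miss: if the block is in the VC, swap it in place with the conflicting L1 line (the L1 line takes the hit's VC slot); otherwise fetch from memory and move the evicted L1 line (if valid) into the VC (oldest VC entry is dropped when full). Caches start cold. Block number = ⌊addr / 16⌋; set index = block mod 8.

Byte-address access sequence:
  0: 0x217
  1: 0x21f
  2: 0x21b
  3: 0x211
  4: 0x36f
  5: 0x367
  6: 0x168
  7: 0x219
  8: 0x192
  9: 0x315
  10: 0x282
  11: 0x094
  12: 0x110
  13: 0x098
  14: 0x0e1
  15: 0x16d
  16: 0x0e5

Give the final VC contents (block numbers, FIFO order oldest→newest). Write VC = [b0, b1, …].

  [0] addr=0x217 blk=33 s=1: MISS | VC []
  [1] addr=0x21f blk=33 s=1: L1-HIT | VC []
  [2] addr=0x21b blk=33 s=1: L1-HIT | VC []
  [3] addr=0x211 blk=33 s=1: L1-HIT | VC []
  [4] addr=0x36f blk=54 s=6: MISS | VC []
  [5] addr=0x367 blk=54 s=6: L1-HIT | VC []
  [6] addr=0x168 blk=22 s=6: MISS | VC [54]
  [7] addr=0x219 blk=33 s=1: L1-HIT | VC [54]
  [8] addr=0x192 blk=25 s=1: MISS | VC [54, 33]
  [9] addr=0x315 blk=49 s=1: MISS | VC [54, 33, 25]
  [10] addr=0x282 blk=40 s=0: MISS | VC [54, 33, 25]
  [11] addr=0x94 blk=9 s=1: MISS | VC [54, 33, 25, 49]
  [12] addr=0x110 blk=17 s=1: MISS | VC [54, 33, 25, 49, 9]
  [13] addr=0x98 blk=9 s=1: VC-HIT | VC [54, 33, 25, 49, 17]
  [14] addr=0xe1 blk=14 s=6: MISS | VC [33, 25, 49, 17, 22]
  [15] addr=0x16d blk=22 s=6: VC-HIT | VC [33, 25, 49, 17, 14]
  [16] addr=0xe5 blk=14 s=6: VC-HIT | VC [33, 25, 49, 17, 22]

VC = [33, 25, 49, 17, 22]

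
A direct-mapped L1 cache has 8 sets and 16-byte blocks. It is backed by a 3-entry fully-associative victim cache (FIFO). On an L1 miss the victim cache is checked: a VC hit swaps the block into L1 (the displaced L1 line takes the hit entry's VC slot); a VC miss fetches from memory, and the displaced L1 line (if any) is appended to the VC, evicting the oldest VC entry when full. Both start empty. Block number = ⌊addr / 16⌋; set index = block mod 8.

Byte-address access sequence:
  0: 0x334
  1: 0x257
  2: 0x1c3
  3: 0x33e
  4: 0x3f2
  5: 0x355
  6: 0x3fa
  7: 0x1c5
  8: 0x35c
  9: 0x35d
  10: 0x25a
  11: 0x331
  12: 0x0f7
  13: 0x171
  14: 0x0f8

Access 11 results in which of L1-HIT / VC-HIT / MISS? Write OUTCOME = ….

  [0] addr=0x334 blk=51 s=3: MISS | VC []
  [1] addr=0x257 blk=37 s=5: MISS | VC []
  [2] addr=0x1c3 blk=28 s=4: MISS | VC []
  [3] addr=0x33e blk=51 s=3: L1-HIT | VC []
  [4] addr=0x3f2 blk=63 s=7: MISS | VC []
  [5] addr=0x355 blk=53 s=5: MISS | VC [37]
  [6] addr=0x3fa blk=63 s=7: L1-HIT | VC [37]
  [7] addr=0x1c5 blk=28 s=4: L1-HIT | VC [37]
  [8] addr=0x35c blk=53 s=5: L1-HIT | VC [37]
  [9] addr=0x35d blk=53 s=5: L1-HIT | VC [37]
  [10] addr=0x25a blk=37 s=5: VC-HIT | VC [53]
  [11] addr=0x331 blk=51 s=3: L1-HIT | VC [53]
  [12] addr=0xf7 blk=15 s=7: MISS | VC [53, 63]
  [13] addr=0x171 blk=23 s=7: MISS | VC [53, 63, 15]
  [14] addr=0xf8 blk=15 s=7: VC-HIT | VC [53, 63, 23]

OUTCOME = L1-HIT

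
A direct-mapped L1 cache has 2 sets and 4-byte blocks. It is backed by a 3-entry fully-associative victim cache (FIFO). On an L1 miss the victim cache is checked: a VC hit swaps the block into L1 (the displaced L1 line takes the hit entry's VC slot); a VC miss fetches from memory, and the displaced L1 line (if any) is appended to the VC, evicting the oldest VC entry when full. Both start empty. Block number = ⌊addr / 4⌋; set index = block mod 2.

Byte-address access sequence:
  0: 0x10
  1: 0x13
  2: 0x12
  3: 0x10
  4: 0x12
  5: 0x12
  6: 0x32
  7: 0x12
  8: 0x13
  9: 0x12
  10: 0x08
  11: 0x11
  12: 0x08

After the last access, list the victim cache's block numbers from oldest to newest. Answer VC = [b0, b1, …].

#0 0x10→b4/s0 MISS; vc=[]
#1 0x13→b4/s0 L1-HIT; vc=[]
#2 0x12→b4/s0 L1-HIT; vc=[]
#3 0x10→b4/s0 L1-HIT; vc=[]
#4 0x12→b4/s0 L1-HIT; vc=[]
#5 0x12→b4/s0 L1-HIT; vc=[]
#6 0x32→b12/s0 MISS; vc=[4]
#7 0x12→b4/s0 VC-HIT; vc=[12]
#8 0x13→b4/s0 L1-HIT; vc=[12]
#9 0x12→b4/s0 L1-HIT; vc=[12]
#10 0x8→b2/s0 MISS; vc=[12,4]
#11 0x11→b4/s0 VC-HIT; vc=[12,2]
#12 0x8→b2/s0 VC-HIT; vc=[12,4]

VC = [12, 4]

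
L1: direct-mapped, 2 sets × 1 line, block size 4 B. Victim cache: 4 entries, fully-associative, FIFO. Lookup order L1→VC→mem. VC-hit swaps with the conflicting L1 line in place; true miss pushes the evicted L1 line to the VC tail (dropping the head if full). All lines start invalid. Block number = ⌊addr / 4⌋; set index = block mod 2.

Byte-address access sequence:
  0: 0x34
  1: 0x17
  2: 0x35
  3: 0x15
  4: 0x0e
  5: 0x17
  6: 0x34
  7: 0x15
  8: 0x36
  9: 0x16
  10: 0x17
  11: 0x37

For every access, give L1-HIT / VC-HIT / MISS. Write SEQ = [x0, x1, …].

SEQ = [MISS, MISS, VC-HIT, VC-HIT, MISS, VC-HIT, VC-HIT, VC-HIT, VC-HIT, VC-HIT, L1-HIT, VC-HIT]

#0 0x34→b13/s1 MISS; vc=[]
#1 0x17→b5/s1 MISS; vc=[13]
#2 0x35→b13/s1 VC-HIT; vc=[5]
#3 0x15→b5/s1 VC-HIT; vc=[13]
#4 0xe→b3/s1 MISS; vc=[13,5]
#5 0x17→b5/s1 VC-HIT; vc=[13,3]
#6 0x34→b13/s1 VC-HIT; vc=[5,3]
#7 0x15→b5/s1 VC-HIT; vc=[13,3]
#8 0x36→b13/s1 VC-HIT; vc=[5,3]
#9 0x16→b5/s1 VC-HIT; vc=[13,3]
#10 0x17→b5/s1 L1-HIT; vc=[13,3]
#11 0x37→b13/s1 VC-HIT; vc=[5,3]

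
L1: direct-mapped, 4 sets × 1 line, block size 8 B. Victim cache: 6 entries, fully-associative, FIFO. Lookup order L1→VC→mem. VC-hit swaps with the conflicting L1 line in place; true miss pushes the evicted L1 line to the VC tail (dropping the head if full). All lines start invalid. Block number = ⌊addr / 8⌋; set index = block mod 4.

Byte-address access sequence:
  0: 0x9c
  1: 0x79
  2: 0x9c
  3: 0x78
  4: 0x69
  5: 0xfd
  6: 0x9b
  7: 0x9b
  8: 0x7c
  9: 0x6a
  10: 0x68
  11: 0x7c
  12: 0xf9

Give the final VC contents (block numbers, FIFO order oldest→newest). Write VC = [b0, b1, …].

  [0] addr=0x9c blk=19 s=3: MISS | VC []
  [1] addr=0x79 blk=15 s=3: MISS | VC [19]
  [2] addr=0x9c blk=19 s=3: VC-HIT | VC [15]
  [3] addr=0x78 blk=15 s=3: VC-HIT | VC [19]
  [4] addr=0x69 blk=13 s=1: MISS | VC [19]
  [5] addr=0xfd blk=31 s=3: MISS | VC [19, 15]
  [6] addr=0x9b blk=19 s=3: VC-HIT | VC [31, 15]
  [7] addr=0x9b blk=19 s=3: L1-HIT | VC [31, 15]
  [8] addr=0x7c blk=15 s=3: VC-HIT | VC [31, 19]
  [9] addr=0x6a blk=13 s=1: L1-HIT | VC [31, 19]
  [10] addr=0x68 blk=13 s=1: L1-HIT | VC [31, 19]
  [11] addr=0x7c blk=15 s=3: L1-HIT | VC [31, 19]
  [12] addr=0xf9 blk=31 s=3: VC-HIT | VC [15, 19]

VC = [15, 19]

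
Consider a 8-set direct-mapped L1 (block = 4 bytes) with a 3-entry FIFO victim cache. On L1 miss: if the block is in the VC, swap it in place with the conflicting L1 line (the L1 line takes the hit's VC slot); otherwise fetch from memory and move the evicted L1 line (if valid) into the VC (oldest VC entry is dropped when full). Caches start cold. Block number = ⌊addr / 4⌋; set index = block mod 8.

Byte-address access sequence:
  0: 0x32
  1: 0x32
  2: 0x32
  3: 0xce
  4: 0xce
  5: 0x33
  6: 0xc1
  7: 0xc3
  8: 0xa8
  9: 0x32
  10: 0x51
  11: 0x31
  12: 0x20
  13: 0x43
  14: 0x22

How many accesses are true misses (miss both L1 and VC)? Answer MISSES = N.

MISSES = 7

#0 0x32→b12/s4 MISS; vc=[]
#1 0x32→b12/s4 L1-HIT; vc=[]
#2 0x32→b12/s4 L1-HIT; vc=[]
#3 0xce→b51/s3 MISS; vc=[]
#4 0xce→b51/s3 L1-HIT; vc=[]
#5 0x33→b12/s4 L1-HIT; vc=[]
#6 0xc1→b48/s0 MISS; vc=[]
#7 0xc3→b48/s0 L1-HIT; vc=[]
#8 0xa8→b42/s2 MISS; vc=[]
#9 0x32→b12/s4 L1-HIT; vc=[]
#10 0x51→b20/s4 MISS; vc=[12]
#11 0x31→b12/s4 VC-HIT; vc=[20]
#12 0x20→b8/s0 MISS; vc=[20,48]
#13 0x43→b16/s0 MISS; vc=[20,48,8]
#14 0x22→b8/s0 VC-HIT; vc=[20,48,16]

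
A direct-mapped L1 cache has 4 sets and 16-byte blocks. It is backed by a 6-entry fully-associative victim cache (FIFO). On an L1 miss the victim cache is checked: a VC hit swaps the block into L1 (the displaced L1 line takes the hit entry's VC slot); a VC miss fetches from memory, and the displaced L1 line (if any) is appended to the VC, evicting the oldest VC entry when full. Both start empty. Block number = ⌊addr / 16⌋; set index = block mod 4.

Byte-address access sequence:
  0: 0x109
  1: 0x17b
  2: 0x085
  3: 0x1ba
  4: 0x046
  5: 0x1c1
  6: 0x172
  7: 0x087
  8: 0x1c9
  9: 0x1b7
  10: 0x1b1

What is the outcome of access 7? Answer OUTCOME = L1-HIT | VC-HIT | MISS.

  [0] addr=0x109 blk=16 s=0: MISS | VC []
  [1] addr=0x17b blk=23 s=3: MISS | VC []
  [2] addr=0x85 blk=8 s=0: MISS | VC [16]
  [3] addr=0x1ba blk=27 s=3: MISS | VC [16, 23]
  [4] addr=0x46 blk=4 s=0: MISS | VC [16, 23, 8]
  [5] addr=0x1c1 blk=28 s=0: MISS | VC [16, 23, 8, 4]
  [6] addr=0x172 blk=23 s=3: VC-HIT | VC [16, 27, 8, 4]
  [7] addr=0x87 blk=8 s=0: VC-HIT | VC [16, 27, 28, 4]
  [8] addr=0x1c9 blk=28 s=0: VC-HIT | VC [16, 27, 8, 4]
  [9] addr=0x1b7 blk=27 s=3: VC-HIT | VC [16, 23, 8, 4]
  [10] addr=0x1b1 blk=27 s=3: L1-HIT | VC [16, 23, 8, 4]

OUTCOME = VC-HIT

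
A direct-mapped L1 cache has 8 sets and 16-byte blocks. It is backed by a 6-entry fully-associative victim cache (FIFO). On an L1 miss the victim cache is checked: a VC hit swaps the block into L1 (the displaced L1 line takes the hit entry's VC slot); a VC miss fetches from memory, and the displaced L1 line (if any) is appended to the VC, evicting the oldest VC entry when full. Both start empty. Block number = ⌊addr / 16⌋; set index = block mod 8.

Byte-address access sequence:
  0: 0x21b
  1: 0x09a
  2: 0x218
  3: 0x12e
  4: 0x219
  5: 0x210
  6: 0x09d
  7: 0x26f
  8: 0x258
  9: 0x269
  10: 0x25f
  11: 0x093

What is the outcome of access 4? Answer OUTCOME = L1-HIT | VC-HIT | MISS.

#0 0x21b→b33/s1 MISS; vc=[]
#1 0x9a→b9/s1 MISS; vc=[33]
#2 0x218→b33/s1 VC-HIT; vc=[9]
#3 0x12e→b18/s2 MISS; vc=[9]
#4 0x219→b33/s1 L1-HIT; vc=[9]
#5 0x210→b33/s1 L1-HIT; vc=[9]
#6 0x9d→b9/s1 VC-HIT; vc=[33]
#7 0x26f→b38/s6 MISS; vc=[33]
#8 0x258→b37/s5 MISS; vc=[33]
#9 0x269→b38/s6 L1-HIT; vc=[33]
#10 0x25f→b37/s5 L1-HIT; vc=[33]
#11 0x93→b9/s1 L1-HIT; vc=[33]

OUTCOME = L1-HIT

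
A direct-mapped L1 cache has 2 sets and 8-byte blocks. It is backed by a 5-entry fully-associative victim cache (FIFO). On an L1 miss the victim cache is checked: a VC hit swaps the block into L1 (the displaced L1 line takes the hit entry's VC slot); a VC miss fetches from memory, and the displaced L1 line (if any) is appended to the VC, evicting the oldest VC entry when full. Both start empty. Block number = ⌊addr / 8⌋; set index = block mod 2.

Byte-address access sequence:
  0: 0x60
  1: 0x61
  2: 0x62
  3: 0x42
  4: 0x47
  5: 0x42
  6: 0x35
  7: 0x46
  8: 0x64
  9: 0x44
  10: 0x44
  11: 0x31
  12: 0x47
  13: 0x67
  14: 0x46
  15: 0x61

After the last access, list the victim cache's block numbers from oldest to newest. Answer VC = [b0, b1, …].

VC = [8, 6]

0: 0x60 (blk 12, set 0) → MISS  vc=[]
1: 0x61 (blk 12, set 0) → L1-HIT  vc=[]
2: 0x62 (blk 12, set 0) → L1-HIT  vc=[]
3: 0x42 (blk 8, set 0) → MISS  vc=[12]
4: 0x47 (blk 8, set 0) → L1-HIT  vc=[12]
5: 0x42 (blk 8, set 0) → L1-HIT  vc=[12]
6: 0x35 (blk 6, set 0) → MISS  vc=[12, 8]
7: 0x46 (blk 8, set 0) → VC-HIT  vc=[12, 6]
8: 0x64 (blk 12, set 0) → VC-HIT  vc=[8, 6]
9: 0x44 (blk 8, set 0) → VC-HIT  vc=[12, 6]
10: 0x44 (blk 8, set 0) → L1-HIT  vc=[12, 6]
11: 0x31 (blk 6, set 0) → VC-HIT  vc=[12, 8]
12: 0x47 (blk 8, set 0) → VC-HIT  vc=[12, 6]
13: 0x67 (blk 12, set 0) → VC-HIT  vc=[8, 6]
14: 0x46 (blk 8, set 0) → VC-HIT  vc=[12, 6]
15: 0x61 (blk 12, set 0) → VC-HIT  vc=[8, 6]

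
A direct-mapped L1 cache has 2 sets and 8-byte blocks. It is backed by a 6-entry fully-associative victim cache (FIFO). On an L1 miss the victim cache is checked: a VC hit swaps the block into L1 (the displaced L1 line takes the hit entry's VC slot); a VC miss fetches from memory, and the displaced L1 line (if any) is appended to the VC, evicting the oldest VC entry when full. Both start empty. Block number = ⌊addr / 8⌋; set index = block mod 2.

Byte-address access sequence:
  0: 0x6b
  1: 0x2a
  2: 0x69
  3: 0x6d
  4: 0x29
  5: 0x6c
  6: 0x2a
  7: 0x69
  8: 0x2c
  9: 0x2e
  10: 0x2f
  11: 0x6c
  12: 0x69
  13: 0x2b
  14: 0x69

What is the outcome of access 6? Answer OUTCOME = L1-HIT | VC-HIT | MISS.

#0 0x6b→b13/s1 MISS; vc=[]
#1 0x2a→b5/s1 MISS; vc=[13]
#2 0x69→b13/s1 VC-HIT; vc=[5]
#3 0x6d→b13/s1 L1-HIT; vc=[5]
#4 0x29→b5/s1 VC-HIT; vc=[13]
#5 0x6c→b13/s1 VC-HIT; vc=[5]
#6 0x2a→b5/s1 VC-HIT; vc=[13]
#7 0x69→b13/s1 VC-HIT; vc=[5]
#8 0x2c→b5/s1 VC-HIT; vc=[13]
#9 0x2e→b5/s1 L1-HIT; vc=[13]
#10 0x2f→b5/s1 L1-HIT; vc=[13]
#11 0x6c→b13/s1 VC-HIT; vc=[5]
#12 0x69→b13/s1 L1-HIT; vc=[5]
#13 0x2b→b5/s1 VC-HIT; vc=[13]
#14 0x69→b13/s1 VC-HIT; vc=[5]

OUTCOME = VC-HIT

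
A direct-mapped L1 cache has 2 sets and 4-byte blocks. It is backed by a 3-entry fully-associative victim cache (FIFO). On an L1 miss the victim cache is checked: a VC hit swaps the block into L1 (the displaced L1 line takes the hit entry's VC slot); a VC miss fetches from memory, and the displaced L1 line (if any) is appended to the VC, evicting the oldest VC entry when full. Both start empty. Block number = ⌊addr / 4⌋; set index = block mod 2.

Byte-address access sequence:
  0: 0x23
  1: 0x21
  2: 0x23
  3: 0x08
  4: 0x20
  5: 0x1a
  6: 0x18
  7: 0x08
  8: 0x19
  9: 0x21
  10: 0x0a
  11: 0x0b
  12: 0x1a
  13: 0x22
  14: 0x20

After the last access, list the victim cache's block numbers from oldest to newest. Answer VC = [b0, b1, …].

VC = [6, 2]

  [0] addr=0x23 blk=8 s=0: MISS | VC []
  [1] addr=0x21 blk=8 s=0: L1-HIT | VC []
  [2] addr=0x23 blk=8 s=0: L1-HIT | VC []
  [3] addr=0x8 blk=2 s=0: MISS | VC [8]
  [4] addr=0x20 blk=8 s=0: VC-HIT | VC [2]
  [5] addr=0x1a blk=6 s=0: MISS | VC [2, 8]
  [6] addr=0x18 blk=6 s=0: L1-HIT | VC [2, 8]
  [7] addr=0x8 blk=2 s=0: VC-HIT | VC [6, 8]
  [8] addr=0x19 blk=6 s=0: VC-HIT | VC [2, 8]
  [9] addr=0x21 blk=8 s=0: VC-HIT | VC [2, 6]
  [10] addr=0xa blk=2 s=0: VC-HIT | VC [8, 6]
  [11] addr=0xb blk=2 s=0: L1-HIT | VC [8, 6]
  [12] addr=0x1a blk=6 s=0: VC-HIT | VC [8, 2]
  [13] addr=0x22 blk=8 s=0: VC-HIT | VC [6, 2]
  [14] addr=0x20 blk=8 s=0: L1-HIT | VC [6, 2]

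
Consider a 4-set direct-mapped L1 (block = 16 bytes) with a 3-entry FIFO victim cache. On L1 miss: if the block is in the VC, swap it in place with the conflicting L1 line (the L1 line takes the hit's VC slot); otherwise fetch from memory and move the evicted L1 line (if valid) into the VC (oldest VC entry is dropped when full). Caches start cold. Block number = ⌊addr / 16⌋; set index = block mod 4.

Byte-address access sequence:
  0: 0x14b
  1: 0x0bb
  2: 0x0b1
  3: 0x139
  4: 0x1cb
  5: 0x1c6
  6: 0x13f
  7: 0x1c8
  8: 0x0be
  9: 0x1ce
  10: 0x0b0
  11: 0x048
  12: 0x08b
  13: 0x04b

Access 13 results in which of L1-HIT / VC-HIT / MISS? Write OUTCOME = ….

OUTCOME = VC-HIT

0: 0x14b (blk 20, set 0) → MISS  vc=[]
1: 0xbb (blk 11, set 3) → MISS  vc=[]
2: 0xb1 (blk 11, set 3) → L1-HIT  vc=[]
3: 0x139 (blk 19, set 3) → MISS  vc=[11]
4: 0x1cb (blk 28, set 0) → MISS  vc=[11, 20]
5: 0x1c6 (blk 28, set 0) → L1-HIT  vc=[11, 20]
6: 0x13f (blk 19, set 3) → L1-HIT  vc=[11, 20]
7: 0x1c8 (blk 28, set 0) → L1-HIT  vc=[11, 20]
8: 0xbe (blk 11, set 3) → VC-HIT  vc=[19, 20]
9: 0x1ce (blk 28, set 0) → L1-HIT  vc=[19, 20]
10: 0xb0 (blk 11, set 3) → L1-HIT  vc=[19, 20]
11: 0x48 (blk 4, set 0) → MISS  vc=[19, 20, 28]
12: 0x8b (blk 8, set 0) → MISS  vc=[20, 28, 4]
13: 0x4b (blk 4, set 0) → VC-HIT  vc=[20, 28, 8]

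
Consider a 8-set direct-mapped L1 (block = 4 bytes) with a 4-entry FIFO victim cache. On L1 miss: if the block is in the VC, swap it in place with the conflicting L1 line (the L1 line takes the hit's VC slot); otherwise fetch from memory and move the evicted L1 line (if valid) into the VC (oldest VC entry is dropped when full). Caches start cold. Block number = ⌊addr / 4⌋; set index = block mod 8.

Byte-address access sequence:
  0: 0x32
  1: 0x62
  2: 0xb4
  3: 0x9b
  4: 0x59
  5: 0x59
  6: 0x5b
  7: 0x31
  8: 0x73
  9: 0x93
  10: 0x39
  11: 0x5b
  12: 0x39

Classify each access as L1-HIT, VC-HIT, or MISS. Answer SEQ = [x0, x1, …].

SEQ = [MISS, MISS, MISS, MISS, MISS, L1-HIT, L1-HIT, L1-HIT, MISS, MISS, MISS, VC-HIT, VC-HIT]

#0 0x32→b12/s4 MISS; vc=[]
#1 0x62→b24/s0 MISS; vc=[]
#2 0xb4→b45/s5 MISS; vc=[]
#3 0x9b→b38/s6 MISS; vc=[]
#4 0x59→b22/s6 MISS; vc=[38]
#5 0x59→b22/s6 L1-HIT; vc=[38]
#6 0x5b→b22/s6 L1-HIT; vc=[38]
#7 0x31→b12/s4 L1-HIT; vc=[38]
#8 0x73→b28/s4 MISS; vc=[38,12]
#9 0x93→b36/s4 MISS; vc=[38,12,28]
#10 0x39→b14/s6 MISS; vc=[38,12,28,22]
#11 0x5b→b22/s6 VC-HIT; vc=[38,12,28,14]
#12 0x39→b14/s6 VC-HIT; vc=[38,12,28,22]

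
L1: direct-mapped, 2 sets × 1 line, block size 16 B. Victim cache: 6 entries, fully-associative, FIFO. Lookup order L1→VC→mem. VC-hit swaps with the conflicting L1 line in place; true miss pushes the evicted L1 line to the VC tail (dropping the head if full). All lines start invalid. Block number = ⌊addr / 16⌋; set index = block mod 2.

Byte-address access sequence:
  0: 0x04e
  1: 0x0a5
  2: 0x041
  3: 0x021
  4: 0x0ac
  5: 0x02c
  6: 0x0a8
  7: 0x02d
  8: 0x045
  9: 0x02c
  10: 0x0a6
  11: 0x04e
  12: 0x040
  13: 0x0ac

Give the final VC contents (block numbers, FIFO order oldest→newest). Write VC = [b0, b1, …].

VC = [2, 4]

  [0] addr=0x4e blk=4 s=0: MISS | VC []
  [1] addr=0xa5 blk=10 s=0: MISS | VC [4]
  [2] addr=0x41 blk=4 s=0: VC-HIT | VC [10]
  [3] addr=0x21 blk=2 s=0: MISS | VC [10, 4]
  [4] addr=0xac blk=10 s=0: VC-HIT | VC [2, 4]
  [5] addr=0x2c blk=2 s=0: VC-HIT | VC [10, 4]
  [6] addr=0xa8 blk=10 s=0: VC-HIT | VC [2, 4]
  [7] addr=0x2d blk=2 s=0: VC-HIT | VC [10, 4]
  [8] addr=0x45 blk=4 s=0: VC-HIT | VC [10, 2]
  [9] addr=0x2c blk=2 s=0: VC-HIT | VC [10, 4]
  [10] addr=0xa6 blk=10 s=0: VC-HIT | VC [2, 4]
  [11] addr=0x4e blk=4 s=0: VC-HIT | VC [2, 10]
  [12] addr=0x40 blk=4 s=0: L1-HIT | VC [2, 10]
  [13] addr=0xac blk=10 s=0: VC-HIT | VC [2, 4]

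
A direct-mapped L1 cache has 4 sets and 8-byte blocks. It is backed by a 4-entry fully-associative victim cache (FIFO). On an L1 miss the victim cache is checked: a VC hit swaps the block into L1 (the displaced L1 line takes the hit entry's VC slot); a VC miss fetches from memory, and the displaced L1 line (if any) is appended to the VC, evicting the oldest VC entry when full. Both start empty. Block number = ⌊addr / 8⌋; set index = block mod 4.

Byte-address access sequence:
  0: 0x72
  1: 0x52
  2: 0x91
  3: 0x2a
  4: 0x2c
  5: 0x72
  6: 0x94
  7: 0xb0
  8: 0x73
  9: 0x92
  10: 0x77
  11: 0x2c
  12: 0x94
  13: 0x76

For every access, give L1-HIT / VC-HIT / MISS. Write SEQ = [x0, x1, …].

0: 0x72 (blk 14, set 2) → MISS  vc=[]
1: 0x52 (blk 10, set 2) → MISS  vc=[14]
2: 0x91 (blk 18, set 2) → MISS  vc=[14, 10]
3: 0x2a (blk 5, set 1) → MISS  vc=[14, 10]
4: 0x2c (blk 5, set 1) → L1-HIT  vc=[14, 10]
5: 0x72 (blk 14, set 2) → VC-HIT  vc=[18, 10]
6: 0x94 (blk 18, set 2) → VC-HIT  vc=[14, 10]
7: 0xb0 (blk 22, set 2) → MISS  vc=[14, 10, 18]
8: 0x73 (blk 14, set 2) → VC-HIT  vc=[22, 10, 18]
9: 0x92 (blk 18, set 2) → VC-HIT  vc=[22, 10, 14]
10: 0x77 (blk 14, set 2) → VC-HIT  vc=[22, 10, 18]
11: 0x2c (blk 5, set 1) → L1-HIT  vc=[22, 10, 18]
12: 0x94 (blk 18, set 2) → VC-HIT  vc=[22, 10, 14]
13: 0x76 (blk 14, set 2) → VC-HIT  vc=[22, 10, 18]

SEQ = [MISS, MISS, MISS, MISS, L1-HIT, VC-HIT, VC-HIT, MISS, VC-HIT, VC-HIT, VC-HIT, L1-HIT, VC-HIT, VC-HIT]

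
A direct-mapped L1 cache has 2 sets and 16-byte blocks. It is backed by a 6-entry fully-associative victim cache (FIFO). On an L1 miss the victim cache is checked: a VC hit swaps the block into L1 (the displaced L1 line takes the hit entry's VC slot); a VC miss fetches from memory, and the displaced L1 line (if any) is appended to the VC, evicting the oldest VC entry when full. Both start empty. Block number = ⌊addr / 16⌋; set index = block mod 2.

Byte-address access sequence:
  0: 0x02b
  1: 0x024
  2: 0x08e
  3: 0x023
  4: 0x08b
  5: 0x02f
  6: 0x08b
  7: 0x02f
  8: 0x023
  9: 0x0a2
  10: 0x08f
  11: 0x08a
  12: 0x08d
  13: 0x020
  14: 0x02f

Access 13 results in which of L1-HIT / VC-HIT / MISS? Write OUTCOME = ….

OUTCOME = VC-HIT

  [0] addr=0x2b blk=2 s=0: MISS | VC []
  [1] addr=0x24 blk=2 s=0: L1-HIT | VC []
  [2] addr=0x8e blk=8 s=0: MISS | VC [2]
  [3] addr=0x23 blk=2 s=0: VC-HIT | VC [8]
  [4] addr=0x8b blk=8 s=0: VC-HIT | VC [2]
  [5] addr=0x2f blk=2 s=0: VC-HIT | VC [8]
  [6] addr=0x8b blk=8 s=0: VC-HIT | VC [2]
  [7] addr=0x2f blk=2 s=0: VC-HIT | VC [8]
  [8] addr=0x23 blk=2 s=0: L1-HIT | VC [8]
  [9] addr=0xa2 blk=10 s=0: MISS | VC [8, 2]
  [10] addr=0x8f blk=8 s=0: VC-HIT | VC [10, 2]
  [11] addr=0x8a blk=8 s=0: L1-HIT | VC [10, 2]
  [12] addr=0x8d blk=8 s=0: L1-HIT | VC [10, 2]
  [13] addr=0x20 blk=2 s=0: VC-HIT | VC [10, 8]
  [14] addr=0x2f blk=2 s=0: L1-HIT | VC [10, 8]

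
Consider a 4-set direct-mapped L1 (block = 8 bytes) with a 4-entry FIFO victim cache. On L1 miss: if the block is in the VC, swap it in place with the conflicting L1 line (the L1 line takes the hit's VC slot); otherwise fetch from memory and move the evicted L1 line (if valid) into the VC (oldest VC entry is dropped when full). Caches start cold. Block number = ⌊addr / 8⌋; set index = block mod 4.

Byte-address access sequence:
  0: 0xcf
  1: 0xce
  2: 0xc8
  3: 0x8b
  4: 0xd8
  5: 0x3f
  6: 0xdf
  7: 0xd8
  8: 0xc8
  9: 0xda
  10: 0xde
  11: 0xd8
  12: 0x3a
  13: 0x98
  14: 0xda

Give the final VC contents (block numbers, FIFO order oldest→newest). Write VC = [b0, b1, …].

VC = [17, 19, 7]

#0 0xcf→b25/s1 MISS; vc=[]
#1 0xce→b25/s1 L1-HIT; vc=[]
#2 0xc8→b25/s1 L1-HIT; vc=[]
#3 0x8b→b17/s1 MISS; vc=[25]
#4 0xd8→b27/s3 MISS; vc=[25]
#5 0x3f→b7/s3 MISS; vc=[25,27]
#6 0xdf→b27/s3 VC-HIT; vc=[25,7]
#7 0xd8→b27/s3 L1-HIT; vc=[25,7]
#8 0xc8→b25/s1 VC-HIT; vc=[17,7]
#9 0xda→b27/s3 L1-HIT; vc=[17,7]
#10 0xde→b27/s3 L1-HIT; vc=[17,7]
#11 0xd8→b27/s3 L1-HIT; vc=[17,7]
#12 0x3a→b7/s3 VC-HIT; vc=[17,27]
#13 0x98→b19/s3 MISS; vc=[17,27,7]
#14 0xda→b27/s3 VC-HIT; vc=[17,19,7]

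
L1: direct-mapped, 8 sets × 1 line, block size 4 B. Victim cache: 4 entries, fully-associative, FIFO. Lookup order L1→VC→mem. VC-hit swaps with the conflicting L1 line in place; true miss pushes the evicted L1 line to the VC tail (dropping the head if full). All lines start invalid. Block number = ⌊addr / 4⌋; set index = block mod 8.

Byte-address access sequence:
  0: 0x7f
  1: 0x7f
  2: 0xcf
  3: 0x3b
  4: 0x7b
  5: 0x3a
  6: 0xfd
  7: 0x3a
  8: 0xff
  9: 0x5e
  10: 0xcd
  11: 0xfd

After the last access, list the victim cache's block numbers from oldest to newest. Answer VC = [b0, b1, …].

VC = [30, 31, 23]

0: 0x7f (blk 31, set 7) → MISS  vc=[]
1: 0x7f (blk 31, set 7) → L1-HIT  vc=[]
2: 0xcf (blk 51, set 3) → MISS  vc=[]
3: 0x3b (blk 14, set 6) → MISS  vc=[]
4: 0x7b (blk 30, set 6) → MISS  vc=[14]
5: 0x3a (blk 14, set 6) → VC-HIT  vc=[30]
6: 0xfd (blk 63, set 7) → MISS  vc=[30, 31]
7: 0x3a (blk 14, set 6) → L1-HIT  vc=[30, 31]
8: 0xff (blk 63, set 7) → L1-HIT  vc=[30, 31]
9: 0x5e (blk 23, set 7) → MISS  vc=[30, 31, 63]
10: 0xcd (blk 51, set 3) → L1-HIT  vc=[30, 31, 63]
11: 0xfd (blk 63, set 7) → VC-HIT  vc=[30, 31, 23]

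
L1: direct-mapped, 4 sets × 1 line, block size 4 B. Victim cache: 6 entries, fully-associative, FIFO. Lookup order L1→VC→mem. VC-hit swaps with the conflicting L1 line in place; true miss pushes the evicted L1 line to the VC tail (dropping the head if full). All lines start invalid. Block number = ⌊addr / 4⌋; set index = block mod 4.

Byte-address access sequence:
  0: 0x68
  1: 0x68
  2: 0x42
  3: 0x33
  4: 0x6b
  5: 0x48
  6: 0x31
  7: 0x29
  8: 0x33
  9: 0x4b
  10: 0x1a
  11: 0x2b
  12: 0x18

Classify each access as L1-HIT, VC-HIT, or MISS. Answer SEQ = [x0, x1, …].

0: 0x68 (blk 26, set 2) → MISS  vc=[]
1: 0x68 (blk 26, set 2) → L1-HIT  vc=[]
2: 0x42 (blk 16, set 0) → MISS  vc=[]
3: 0x33 (blk 12, set 0) → MISS  vc=[16]
4: 0x6b (blk 26, set 2) → L1-HIT  vc=[16]
5: 0x48 (blk 18, set 2) → MISS  vc=[16, 26]
6: 0x31 (blk 12, set 0) → L1-HIT  vc=[16, 26]
7: 0x29 (blk 10, set 2) → MISS  vc=[16, 26, 18]
8: 0x33 (blk 12, set 0) → L1-HIT  vc=[16, 26, 18]
9: 0x4b (blk 18, set 2) → VC-HIT  vc=[16, 26, 10]
10: 0x1a (blk 6, set 2) → MISS  vc=[16, 26, 10, 18]
11: 0x2b (blk 10, set 2) → VC-HIT  vc=[16, 26, 6, 18]
12: 0x18 (blk 6, set 2) → VC-HIT  vc=[16, 26, 10, 18]

SEQ = [MISS, L1-HIT, MISS, MISS, L1-HIT, MISS, L1-HIT, MISS, L1-HIT, VC-HIT, MISS, VC-HIT, VC-HIT]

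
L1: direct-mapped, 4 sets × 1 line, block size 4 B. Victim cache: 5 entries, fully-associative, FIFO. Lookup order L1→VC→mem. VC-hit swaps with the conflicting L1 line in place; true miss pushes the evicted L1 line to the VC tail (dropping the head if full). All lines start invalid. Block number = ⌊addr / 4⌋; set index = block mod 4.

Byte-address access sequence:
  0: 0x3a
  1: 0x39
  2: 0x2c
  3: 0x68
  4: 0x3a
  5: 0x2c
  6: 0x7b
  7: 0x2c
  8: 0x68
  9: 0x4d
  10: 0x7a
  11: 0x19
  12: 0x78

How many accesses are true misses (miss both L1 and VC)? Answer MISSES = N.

MISSES = 6

  [0] addr=0x3a blk=14 s=2: MISS | VC []
  [1] addr=0x39 blk=14 s=2: L1-HIT | VC []
  [2] addr=0x2c blk=11 s=3: MISS | VC []
  [3] addr=0x68 blk=26 s=2: MISS | VC [14]
  [4] addr=0x3a blk=14 s=2: VC-HIT | VC [26]
  [5] addr=0x2c blk=11 s=3: L1-HIT | VC [26]
  [6] addr=0x7b blk=30 s=2: MISS | VC [26, 14]
  [7] addr=0x2c blk=11 s=3: L1-HIT | VC [26, 14]
  [8] addr=0x68 blk=26 s=2: VC-HIT | VC [30, 14]
  [9] addr=0x4d blk=19 s=3: MISS | VC [30, 14, 11]
  [10] addr=0x7a blk=30 s=2: VC-HIT | VC [26, 14, 11]
  [11] addr=0x19 blk=6 s=2: MISS | VC [26, 14, 11, 30]
  [12] addr=0x78 blk=30 s=2: VC-HIT | VC [26, 14, 11, 6]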